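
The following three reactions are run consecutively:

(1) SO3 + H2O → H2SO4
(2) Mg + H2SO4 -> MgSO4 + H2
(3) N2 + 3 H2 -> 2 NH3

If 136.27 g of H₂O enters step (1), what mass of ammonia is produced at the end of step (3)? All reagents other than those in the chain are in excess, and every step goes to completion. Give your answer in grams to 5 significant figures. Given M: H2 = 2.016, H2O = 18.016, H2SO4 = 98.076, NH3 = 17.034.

85.895 g

n(H2O) = 136.27 / 18.016 = 7.56383 mol.
Reaction (1): H2O→H2SO4 ratio 1:1 ⇒ n(H2SO4) = 7.56383 mol.
Reaction (2): H2SO4→H2 ratio 1:1 ⇒ n(H2) = 7.56383 mol.
Reaction (3): H2→NH3 ratio 3:2 ⇒ n(NH3) = 5.04255 mol.
Mass of NH3 = 5.04255 × 17.034 = 85.8949 g.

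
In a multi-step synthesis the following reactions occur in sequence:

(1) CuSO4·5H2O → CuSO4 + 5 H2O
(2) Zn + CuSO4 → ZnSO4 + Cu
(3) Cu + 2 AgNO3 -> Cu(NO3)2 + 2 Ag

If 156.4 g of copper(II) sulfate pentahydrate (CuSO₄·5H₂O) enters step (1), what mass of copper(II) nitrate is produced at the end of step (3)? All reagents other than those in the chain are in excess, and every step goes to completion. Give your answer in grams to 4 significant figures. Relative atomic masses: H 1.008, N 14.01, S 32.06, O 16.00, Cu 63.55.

M(CuSO4·5H2O) = 63.55 + 32.06 + 9(16.00) + 10(1.008) = 249.69 g/mol.
M(Cu(NO3)2) = 63.55 + 2(14.01) + 6(16.00) = 187.57 g/mol.
n(CuSO4·5H2O) = 156.4 / 249.69 = 0.62638 mol.
Reaction (1): CuSO4·5H2O→CuSO4 ratio 1:1 ⇒ n(CuSO4) = 0.62638 mol.
Reaction (2): CuSO4→Cu ratio 1:1 ⇒ n(Cu) = 0.62638 mol.
Reaction (3): Cu→Cu(NO3)2 ratio 1:1 ⇒ n(Cu(NO3)2) = 0.62638 mol.
Mass of Cu(NO3)2 = 0.62638 × 187.57 = 117.49 g.

117.5 g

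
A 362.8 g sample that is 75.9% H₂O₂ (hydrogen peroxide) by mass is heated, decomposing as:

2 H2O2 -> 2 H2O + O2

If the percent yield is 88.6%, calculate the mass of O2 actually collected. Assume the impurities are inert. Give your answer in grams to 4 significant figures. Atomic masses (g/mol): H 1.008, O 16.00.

Pure H2O2 available = 362.8 g × 0.759 = 275.37 g.
M(H2O2) = 2(1.008) + 2(16.00) = 34.016 g/mol.
M(O2) = 2(16.00) = 32.00 g/mol.
n(H2O2) = 275.37 g / 34.016 g/mol = 8.0952 mol.
From the equation the H2O2:O2 mole ratio is 2:1, so n(O2) = 8.0952 × 1/2 = 4.0476 mol.
Mass of O2 = 4.0476 mol × 32.00 g/mol = 129.52 g.
Actual mass collected = 129.52 g × 0.886 = 114.76 g.

114.8 g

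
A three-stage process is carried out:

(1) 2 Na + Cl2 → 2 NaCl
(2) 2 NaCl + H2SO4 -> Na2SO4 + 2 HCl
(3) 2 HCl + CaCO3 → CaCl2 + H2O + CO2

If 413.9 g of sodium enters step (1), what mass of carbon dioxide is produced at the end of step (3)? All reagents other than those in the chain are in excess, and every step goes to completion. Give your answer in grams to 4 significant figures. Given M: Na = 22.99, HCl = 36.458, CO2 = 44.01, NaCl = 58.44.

n(Na) = 413.9 / 22.99 = 18.003 mol.
Reaction (1): Na→NaCl ratio 2:2 ⇒ n(NaCl) = 18.003 mol.
Reaction (2): NaCl→HCl ratio 2:2 ⇒ n(HCl) = 18.003 mol.
Reaction (3): HCl→CO2 ratio 2:1 ⇒ n(CO2) = 9.0017 mol.
Mass of CO2 = 9.0017 × 44.01 = 396.17 g.

396.2 g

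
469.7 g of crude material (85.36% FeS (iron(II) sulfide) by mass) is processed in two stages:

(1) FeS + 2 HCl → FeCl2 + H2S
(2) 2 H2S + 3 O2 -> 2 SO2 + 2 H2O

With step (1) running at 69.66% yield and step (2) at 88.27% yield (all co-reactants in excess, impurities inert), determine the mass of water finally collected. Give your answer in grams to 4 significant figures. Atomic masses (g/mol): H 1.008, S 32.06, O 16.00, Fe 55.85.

50.52 g

Pure FeS = 469.7 × 0.8536 = 400.94 g.
M(FeS) = 55.85 + 32.06 = 87.91 g/mol.
M(H2O) = 2(1.008) + 16.00 = 18.016 g/mol.
n(FeS) = 400.94 / 87.91 = 4.5608 mol.
Step 1 (FeS:H2S = 1:1): theoretical n(H2S) = 4.5608 mol; at 69.66% yield, n(H2S) = 3.1770 mol.
Step 2 (H2S:H2O = 2:2): theoretical n(H2O) = 3.1770 mol, so theoretical mass = 3.1770 × 18.016 = 57.237 g.
At 88.27% yield, actual mass of H2O = 57.237 × 0.8827 = 50.523 g.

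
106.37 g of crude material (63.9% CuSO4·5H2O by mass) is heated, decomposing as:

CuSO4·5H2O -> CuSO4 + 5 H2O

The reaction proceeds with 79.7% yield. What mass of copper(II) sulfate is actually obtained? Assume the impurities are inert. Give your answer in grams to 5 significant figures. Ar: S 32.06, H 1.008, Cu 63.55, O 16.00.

Pure CuSO4·5H2O available = 106.37 g × 0.639 = 67.9704 g.
M(CuSO4·5H2O) = 63.55 + 32.06 + 9(16.00) + 10(1.008) = 249.69 g/mol.
M(CuSO4) = 63.55 + 32.06 + 4(16.00) = 159.61 g/mol.
n(CuSO4·5H2O) = 67.9704 g / 249.69 g/mol = 0.272219 mol.
From the equation the CuSO4·5H2O:CuSO4 mole ratio is 1:1, so n(CuSO4) = 0.272219 × 1/1 = 0.272219 mol.
Mass of CuSO4 = 0.272219 mol × 159.61 g/mol = 43.4489 g.
Actual mass collected = 43.4489 g × 0.797 = 34.6288 g.

34.629 g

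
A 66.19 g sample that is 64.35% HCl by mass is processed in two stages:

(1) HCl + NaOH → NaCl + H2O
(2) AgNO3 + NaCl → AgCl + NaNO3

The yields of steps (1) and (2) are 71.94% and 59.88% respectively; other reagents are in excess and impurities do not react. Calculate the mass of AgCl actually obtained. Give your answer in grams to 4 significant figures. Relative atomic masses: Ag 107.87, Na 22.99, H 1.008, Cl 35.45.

Pure HCl = 66.19 × 0.6435 = 42.593 g.
M(HCl) = 1.008 + 35.45 = 36.458 g/mol.
M(AgCl) = 107.87 + 35.45 = 143.32 g/mol.
n(HCl) = 42.593 / 36.458 = 1.1683 mol.
Step 1 (HCl:NaCl = 1:1): theoretical n(NaCl) = 1.1683 mol; at 71.94% yield, n(NaCl) = 0.84046 mol.
Step 2 (NaCl:AgCl = 1:1): theoretical n(AgCl) = 0.84046 mol, so theoretical mass = 0.84046 × 143.32 = 120.46 g.
At 59.88% yield, actual mass of AgCl = 120.46 × 0.5988 = 72.129 g.

72.13 g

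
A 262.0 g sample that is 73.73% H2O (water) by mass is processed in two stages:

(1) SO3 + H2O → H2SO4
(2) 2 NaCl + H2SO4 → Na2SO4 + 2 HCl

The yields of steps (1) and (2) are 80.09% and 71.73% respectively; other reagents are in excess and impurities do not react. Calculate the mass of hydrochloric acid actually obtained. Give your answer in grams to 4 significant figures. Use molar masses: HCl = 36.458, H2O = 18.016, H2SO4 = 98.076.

Pure H2O = 262.0 × 0.7373 = 193.17 g.
n(H2O) = 193.17 / 18.016 = 10.722 mol.
Step 1 (H2O:H2SO4 = 1:1): theoretical n(H2SO4) = 10.722 mol; at 80.09% yield, n(H2SO4) = 8.5875 mol.
Step 2 (H2SO4:HCl = 1:2): theoretical n(HCl) = 17.175 mol, so theoretical mass = 17.175 × 36.458 = 626.16 g.
At 71.73% yield, actual mass of HCl = 626.16 × 0.7173 = 449.15 g.

449.1 g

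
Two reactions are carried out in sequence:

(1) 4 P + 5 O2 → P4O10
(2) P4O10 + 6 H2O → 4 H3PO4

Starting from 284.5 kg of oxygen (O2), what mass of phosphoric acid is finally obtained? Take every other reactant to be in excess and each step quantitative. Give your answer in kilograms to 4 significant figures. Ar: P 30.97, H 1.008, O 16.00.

697.0 kg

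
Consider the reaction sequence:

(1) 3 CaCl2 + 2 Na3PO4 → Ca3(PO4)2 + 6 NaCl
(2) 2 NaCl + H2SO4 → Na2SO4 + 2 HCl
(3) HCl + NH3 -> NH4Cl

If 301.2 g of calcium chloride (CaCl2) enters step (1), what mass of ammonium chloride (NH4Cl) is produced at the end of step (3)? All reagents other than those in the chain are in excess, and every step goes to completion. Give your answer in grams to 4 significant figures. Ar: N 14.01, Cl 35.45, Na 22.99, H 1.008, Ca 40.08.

M(CaCl2) = 40.08 + 2(35.45) = 110.98 g/mol.
M(NH4Cl) = 14.01 + 4(1.008) + 35.45 = 53.492 g/mol.
n(CaCl2) = 301.2 / 110.98 = 2.7140 mol.
Reaction (1): CaCl2→NaCl ratio 3:6 ⇒ n(NaCl) = 5.4280 mol.
Reaction (2): NaCl→HCl ratio 2:2 ⇒ n(HCl) = 5.4280 mol.
Reaction (3): HCl→NH4Cl ratio 1:1 ⇒ n(NH4Cl) = 5.4280 mol.
Mass of NH4Cl = 5.4280 × 53.492 = 290.35 g.

290.4 g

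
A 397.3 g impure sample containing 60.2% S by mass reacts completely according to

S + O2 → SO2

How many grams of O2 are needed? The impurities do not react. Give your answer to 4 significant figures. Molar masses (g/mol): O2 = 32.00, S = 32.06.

Mass of pure S = 397.3 g × 0.602 = 239.17 g.
n(S) = 239.17 g / 32.06 g/mol = 7.4602 mol.
From the equation the S:O2 mole ratio is 1:1, so n(O2) = 7.4602 × 1/1 = 7.4602 mol.
Mass of O2 = 7.4602 mol × 32.00 g/mol = 238.73 g.

238.7 g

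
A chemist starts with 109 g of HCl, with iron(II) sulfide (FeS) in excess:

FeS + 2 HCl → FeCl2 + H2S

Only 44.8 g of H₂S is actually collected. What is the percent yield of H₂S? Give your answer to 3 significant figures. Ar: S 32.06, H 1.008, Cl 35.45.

M(HCl) = 1.008 + 35.45 = 36.458 g/mol.
M(H2S) = 2(1.008) + 32.06 = 34.076 g/mol.
n(HCl) = 109.0 g / 36.458 g/mol = 2.990 mol.
From the equation the HCl:H2S mole ratio is 2:1, so n(H2S) = 2.990 × 1/2 = 1.495 mol.
Mass of H2S = 1.495 mol × 34.076 g/mol = 50.94 g.
This is the theoretical yield. Percent yield = 44.8 g / 50.94 g × 100% = 87.95%.

87.9 %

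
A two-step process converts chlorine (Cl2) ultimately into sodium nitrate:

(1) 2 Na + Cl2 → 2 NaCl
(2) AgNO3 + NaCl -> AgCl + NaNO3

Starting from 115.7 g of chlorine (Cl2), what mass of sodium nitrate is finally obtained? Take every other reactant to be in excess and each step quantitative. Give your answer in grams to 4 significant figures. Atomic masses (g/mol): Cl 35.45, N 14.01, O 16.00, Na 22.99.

277.4 g

M(Cl2) = 2(35.45) = 70.90 g/mol.
M(NaNO3) = 22.99 + 14.01 + 3(16.00) = 85.00 g/mol.
n(Cl2) = 115.70 / 70.90 = 1.6319 mol.
Step 1 gives a 1:2 ratio of Cl2 to NaCl, so n(NaCl) = 3.2638 mol.
In step 2 the NaCl:NaNO3 ratio is 1:1, so n(NaNO3) = 3.2638 mol.
Mass of NaNO3 = 3.2638 × 85.00 = 277.42 g.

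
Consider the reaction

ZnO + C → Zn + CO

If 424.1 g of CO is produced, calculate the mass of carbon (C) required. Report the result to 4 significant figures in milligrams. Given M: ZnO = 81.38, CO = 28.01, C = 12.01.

181800 mg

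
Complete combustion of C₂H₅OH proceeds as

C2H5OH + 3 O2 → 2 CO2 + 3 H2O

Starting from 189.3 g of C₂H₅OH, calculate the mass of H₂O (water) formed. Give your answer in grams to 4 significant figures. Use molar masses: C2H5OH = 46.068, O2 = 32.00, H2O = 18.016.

n(C2H5OH) = 189.30 g / 46.068 g/mol = 4.1091 mol.
From the equation the C2H5OH:H2O mole ratio is 1:3, so n(H2O) = 4.1091 × 3/1 = 12.327 mol.
Mass of H2O = 12.327 mol × 18.016 g/mol = 222.09 g.

222.1 g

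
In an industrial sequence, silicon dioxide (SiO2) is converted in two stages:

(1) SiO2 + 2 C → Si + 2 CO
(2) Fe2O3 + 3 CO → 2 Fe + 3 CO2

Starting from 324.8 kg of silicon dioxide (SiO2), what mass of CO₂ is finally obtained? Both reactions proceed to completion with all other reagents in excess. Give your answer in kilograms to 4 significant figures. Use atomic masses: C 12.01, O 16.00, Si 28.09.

475.8 kg

M(SiO2) = 28.09 + 2(16.00) = 60.09 g/mol.
M(CO2) = 12.01 + 2(16.00) = 44.01 g/mol.
324.8 kg = 324800 g.
n(SiO2) = 324800 / 60.09 = 5405.2 mol.
Step 1 gives a 1:2 ratio of SiO2 to CO, so n(CO) = 10810 mol.
In step 2 the CO:CO2 ratio is 3:3, so n(CO2) = 10810 mol.
Mass of CO2 = 10810 × 44.01 = 475770 g = 475.8 kg.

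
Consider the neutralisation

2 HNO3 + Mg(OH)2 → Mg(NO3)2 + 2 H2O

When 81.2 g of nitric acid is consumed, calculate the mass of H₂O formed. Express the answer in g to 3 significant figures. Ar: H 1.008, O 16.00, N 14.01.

23.2 g

M(HNO3) = 1.008 + 14.01 + 3(16.00) = 63.018 g/mol.
M(H2O) = 2(1.008) + 16.00 = 18.016 g/mol.
n(HNO3) = 81.20 g / 63.018 g/mol = 1.289 mol.
From the equation the HNO3:H2O mole ratio is 2:2, so n(H2O) = 1.289 × 2/2 = 1.289 mol.
Mass of H2O = 1.289 mol × 18.016 g/mol = 23.21 g.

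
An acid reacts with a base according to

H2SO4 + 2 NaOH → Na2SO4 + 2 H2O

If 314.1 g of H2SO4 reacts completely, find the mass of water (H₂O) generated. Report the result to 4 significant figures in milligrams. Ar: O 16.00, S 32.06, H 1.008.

M(H2SO4) = 2(1.008) + 32.06 + 4(16.00) = 98.076 g/mol.
M(H2O) = 2(1.008) + 16.00 = 18.016 g/mol.
n(H2SO4) = 314.10 g / 98.076 g/mol = 3.2026 mol.
From the equation the H2SO4:H2O mole ratio is 1:2, so n(H2O) = 3.2026 × 2/1 = 6.4052 mol.
Mass of H2O = 6.4052 mol × 18.016 g/mol = 115.40 g.
Converting to mg: 115.40 g = 115400 mg.

115400 mg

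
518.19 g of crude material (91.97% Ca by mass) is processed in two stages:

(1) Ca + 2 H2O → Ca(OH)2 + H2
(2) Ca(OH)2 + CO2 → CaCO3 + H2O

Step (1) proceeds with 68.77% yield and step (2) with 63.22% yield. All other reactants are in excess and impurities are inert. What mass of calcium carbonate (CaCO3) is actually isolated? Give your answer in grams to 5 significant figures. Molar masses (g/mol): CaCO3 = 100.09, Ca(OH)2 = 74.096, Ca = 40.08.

517.43 g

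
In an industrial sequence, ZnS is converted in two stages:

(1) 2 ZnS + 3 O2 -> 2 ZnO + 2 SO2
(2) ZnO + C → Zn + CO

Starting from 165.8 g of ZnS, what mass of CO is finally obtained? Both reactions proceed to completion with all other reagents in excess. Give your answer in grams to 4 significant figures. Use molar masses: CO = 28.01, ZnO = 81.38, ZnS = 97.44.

n(ZnS) = 165.80 / 97.44 = 1.7016 mol.
Step 1 gives a 2:2 ratio of ZnS to ZnO, so n(ZnO) = 1.7016 mol.
In step 2 the ZnO:CO ratio is 1:1, so n(CO) = 1.7016 mol.
Mass of CO = 1.7016 × 28.01 = 47.661 g.

47.66 g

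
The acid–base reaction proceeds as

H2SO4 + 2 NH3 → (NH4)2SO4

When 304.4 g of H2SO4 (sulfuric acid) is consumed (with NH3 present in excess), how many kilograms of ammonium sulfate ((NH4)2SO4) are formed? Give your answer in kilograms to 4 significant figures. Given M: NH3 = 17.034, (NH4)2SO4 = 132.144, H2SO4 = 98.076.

n(H2SO4) = 304.40 g / 98.076 g/mol = 3.1037 mol.
From the equation the H2SO4:(NH4)2SO4 mole ratio is 1:1, so n((NH4)2SO4) = 3.1037 × 1/1 = 3.1037 mol.
Mass of (NH4)2SO4 = 3.1037 mol × 132.144 g/mol = 410.14 g.
Converting to kg: 410.14 g = 0.4101 kg.

0.4101 kg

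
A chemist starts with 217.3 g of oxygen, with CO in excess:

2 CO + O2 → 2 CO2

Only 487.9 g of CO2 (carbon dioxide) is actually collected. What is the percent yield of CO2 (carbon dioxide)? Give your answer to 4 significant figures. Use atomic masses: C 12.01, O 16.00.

M(O2) = 2(16.00) = 32.00 g/mol.
M(CO2) = 12.01 + 2(16.00) = 44.01 g/mol.
n(O2) = 217.30 g / 32.00 g/mol = 6.7906 mol.
From the equation the O2:CO2 mole ratio is 1:2, so n(CO2) = 6.7906 × 2/1 = 13.581 mol.
Mass of CO2 = 13.581 mol × 44.01 g/mol = 597.71 g.
This is the theoretical yield. Percent yield = 487.9 g / 597.71 g × 100% = 81.628%.

81.63 %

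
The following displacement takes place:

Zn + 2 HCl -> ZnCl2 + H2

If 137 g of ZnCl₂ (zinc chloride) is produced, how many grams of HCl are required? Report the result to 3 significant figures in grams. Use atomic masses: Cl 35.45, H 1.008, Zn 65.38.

73.3 g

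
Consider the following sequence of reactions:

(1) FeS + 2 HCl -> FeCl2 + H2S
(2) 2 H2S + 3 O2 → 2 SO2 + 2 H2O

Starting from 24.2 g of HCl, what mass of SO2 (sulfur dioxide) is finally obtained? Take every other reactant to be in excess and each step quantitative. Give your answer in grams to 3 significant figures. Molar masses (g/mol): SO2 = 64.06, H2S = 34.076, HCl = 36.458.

n(HCl) = 24.20 / 36.458 = 0.6638 mol.
Step 1 gives a 2:1 ratio of HCl to H2S, so n(H2S) = 0.3319 mol.
In step 2 the H2S:SO2 ratio is 2:2, so n(SO2) = 0.3319 mol.
Mass of SO2 = 0.3319 × 64.06 = 21.26 g.

21.3 g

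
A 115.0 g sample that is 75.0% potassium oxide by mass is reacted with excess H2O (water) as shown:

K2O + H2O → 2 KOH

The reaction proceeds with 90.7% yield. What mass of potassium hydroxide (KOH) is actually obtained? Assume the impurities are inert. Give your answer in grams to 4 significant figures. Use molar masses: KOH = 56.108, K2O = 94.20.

93.19 g

Pure K2O available = 115.0 g × 0.750 = 86.250 g.
n(K2O) = 86.250 g / 94.20 g/mol = 0.91561 mol.
From the equation the K2O:KOH mole ratio is 1:2, so n(KOH) = 0.91561 × 2/1 = 1.8312 mol.
Mass of KOH = 1.8312 mol × 56.108 g/mol = 102.75 g.
Actual mass collected = 102.75 g × 0.907 = 93.190 g.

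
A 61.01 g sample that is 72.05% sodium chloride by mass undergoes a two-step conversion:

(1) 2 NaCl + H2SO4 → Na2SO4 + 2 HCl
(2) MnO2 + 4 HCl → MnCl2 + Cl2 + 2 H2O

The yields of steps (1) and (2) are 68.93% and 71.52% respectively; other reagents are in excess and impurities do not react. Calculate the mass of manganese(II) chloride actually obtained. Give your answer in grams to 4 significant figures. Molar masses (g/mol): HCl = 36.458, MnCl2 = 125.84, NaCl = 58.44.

Pure NaCl = 61.01 × 0.7205 = 43.958 g.
n(NaCl) = 43.958 / 58.44 = 0.75219 mol.
Step 1 (NaCl:HCl = 2:2): theoretical n(HCl) = 0.75219 mol; at 68.93% yield, n(HCl) = 0.51848 mol.
Step 2 (HCl:MnCl2 = 4:1): theoretical n(MnCl2) = 0.12962 mol, so theoretical mass = 0.12962 × 125.84 = 16.311 g.
At 71.52% yield, actual mass of MnCl2 = 16.311 × 0.7152 = 11.666 g.

11.67 g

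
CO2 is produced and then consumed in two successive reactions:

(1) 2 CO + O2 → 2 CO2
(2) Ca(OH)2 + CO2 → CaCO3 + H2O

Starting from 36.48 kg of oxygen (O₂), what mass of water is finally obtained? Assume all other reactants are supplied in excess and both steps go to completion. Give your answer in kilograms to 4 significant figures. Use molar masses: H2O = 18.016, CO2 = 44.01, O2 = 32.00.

36.48 kg = 36480 g.
n(O2) = 36480 / 32.00 = 1140.0 mol.
Step 1 gives a 1:2 ratio of O2 to CO2, so n(CO2) = 2280.0 mol.
In step 2 the CO2:H2O ratio is 1:1, so n(H2O) = 2280.0 mol.
Mass of H2O = 2280.0 × 18.016 = 41076 g = 41.08 kg.

41.08 kg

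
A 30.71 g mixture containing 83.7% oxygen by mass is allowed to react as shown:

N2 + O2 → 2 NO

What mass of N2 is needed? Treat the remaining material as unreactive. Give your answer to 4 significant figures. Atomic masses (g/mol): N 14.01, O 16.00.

22.51 g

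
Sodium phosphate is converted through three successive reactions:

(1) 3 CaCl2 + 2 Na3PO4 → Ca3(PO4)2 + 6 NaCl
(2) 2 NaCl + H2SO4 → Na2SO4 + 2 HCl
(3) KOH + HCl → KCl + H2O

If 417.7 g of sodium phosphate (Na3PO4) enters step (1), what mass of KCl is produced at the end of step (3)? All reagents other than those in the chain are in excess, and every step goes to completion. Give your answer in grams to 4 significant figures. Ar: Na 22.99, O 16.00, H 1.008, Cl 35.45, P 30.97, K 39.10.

M(Na3PO4) = 3(22.99) + 30.97 + 4(16.00) = 163.94 g/mol.
M(KCl) = 39.10 + 35.45 = 74.55 g/mol.
n(Na3PO4) = 417.7 / 163.94 = 2.5479 mol.
Reaction (1): Na3PO4→NaCl ratio 2:6 ⇒ n(NaCl) = 7.6437 mol.
Reaction (2): NaCl→HCl ratio 2:2 ⇒ n(HCl) = 7.6437 mol.
Reaction (3): HCl→KCl ratio 1:1 ⇒ n(KCl) = 7.6437 mol.
Mass of KCl = 7.6437 × 74.55 = 569.83 g.

569.8 g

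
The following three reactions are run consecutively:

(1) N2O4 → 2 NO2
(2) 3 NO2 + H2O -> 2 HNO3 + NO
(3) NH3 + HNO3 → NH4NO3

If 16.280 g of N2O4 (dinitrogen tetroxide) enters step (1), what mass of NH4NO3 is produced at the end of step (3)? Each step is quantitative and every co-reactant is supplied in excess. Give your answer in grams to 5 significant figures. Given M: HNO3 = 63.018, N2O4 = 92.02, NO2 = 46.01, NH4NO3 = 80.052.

18.884 g

n(N2O4) = 16.280 / 92.02 = 0.176918 mol.
Reaction (1): N2O4→NO2 ratio 1:2 ⇒ n(NO2) = 0.353836 mol.
Reaction (2): NO2→HNO3 ratio 3:2 ⇒ n(HNO3) = 0.235891 mol.
Reaction (3): HNO3→NH4NO3 ratio 1:1 ⇒ n(NH4NO3) = 0.235891 mol.
Mass of NH4NO3 = 0.235891 × 80.052 = 18.8835 g.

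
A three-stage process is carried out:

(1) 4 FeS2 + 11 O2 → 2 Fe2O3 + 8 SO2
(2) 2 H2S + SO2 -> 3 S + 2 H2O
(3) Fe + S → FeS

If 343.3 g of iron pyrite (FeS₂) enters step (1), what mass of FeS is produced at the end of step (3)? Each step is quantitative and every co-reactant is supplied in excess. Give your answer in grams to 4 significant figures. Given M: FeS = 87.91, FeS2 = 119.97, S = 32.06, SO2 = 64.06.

n(FeS2) = 343.3 / 119.97 = 2.8615 mol.
Reaction (1): FeS2→SO2 ratio 4:8 ⇒ n(SO2) = 5.7231 mol.
Reaction (2): SO2→S ratio 1:3 ⇒ n(S) = 17.169 mol.
Reaction (3): S→FeS ratio 1:1 ⇒ n(FeS) = 17.169 mol.
Mass of FeS = 17.169 × 87.91 = 1509.4 g.

1509 g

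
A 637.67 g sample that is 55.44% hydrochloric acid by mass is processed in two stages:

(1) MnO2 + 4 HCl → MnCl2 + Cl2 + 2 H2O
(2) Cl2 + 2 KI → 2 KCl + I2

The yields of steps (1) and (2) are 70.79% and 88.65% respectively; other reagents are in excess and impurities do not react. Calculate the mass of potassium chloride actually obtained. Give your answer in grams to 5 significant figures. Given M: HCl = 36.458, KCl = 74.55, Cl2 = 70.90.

Pure HCl = 637.67 × 0.5544 = 353.524 g.
n(HCl) = 353.524 / 36.458 = 9.69675 mol.
Step 1 (HCl:Cl2 = 4:1): theoretical n(Cl2) = 2.42419 mol; at 70.79% yield, n(Cl2) = 1.71608 mol.
Step 2 (Cl2:KCl = 1:2): theoretical n(KCl) = 3.43217 mol, so theoretical mass = 3.43217 × 74.55 = 255.868 g.
At 88.65% yield, actual mass of KCl = 255.868 × 0.8865 = 226.827 g.

226.83 g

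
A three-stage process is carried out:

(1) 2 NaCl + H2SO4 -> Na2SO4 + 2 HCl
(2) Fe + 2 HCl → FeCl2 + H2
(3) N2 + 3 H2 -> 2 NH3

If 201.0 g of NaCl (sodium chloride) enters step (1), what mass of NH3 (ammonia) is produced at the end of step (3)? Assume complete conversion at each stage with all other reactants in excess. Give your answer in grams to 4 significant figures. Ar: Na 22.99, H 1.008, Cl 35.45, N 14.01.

19.53 g

M(NaCl) = 22.99 + 35.45 = 58.44 g/mol.
M(NH3) = 14.01 + 3(1.008) = 17.034 g/mol.
n(NaCl) = 201.0 / 58.44 = 3.4394 mol.
Reaction (1): NaCl→HCl ratio 2:2 ⇒ n(HCl) = 3.4394 mol.
Reaction (2): HCl→H2 ratio 2:1 ⇒ n(H2) = 1.7197 mol.
Reaction (3): H2→NH3 ratio 3:2 ⇒ n(NH3) = 1.1465 mol.
Mass of NH3 = 1.1465 × 17.034 = 19.529 g.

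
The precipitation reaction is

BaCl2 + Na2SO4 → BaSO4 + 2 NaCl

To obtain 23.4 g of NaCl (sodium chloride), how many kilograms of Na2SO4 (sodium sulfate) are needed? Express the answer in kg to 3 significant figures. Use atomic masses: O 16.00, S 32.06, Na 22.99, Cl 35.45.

0.0284 kg

M(NaCl) = 22.99 + 35.45 = 58.44 g/mol.
M(Na2SO4) = 2(22.99) + 32.06 + 4(16.00) = 142.04 g/mol.
n(NaCl) = 23.40 g / 58.44 g/mol = 0.4004 mol.
From the equation the NaCl:Na2SO4 mole ratio is 2:1, so n(Na2SO4) = 0.4004 × 1/2 = 0.2002 mol.
Mass of Na2SO4 = 0.2002 mol × 142.04 g/mol = 28.44 g.
Converting to kg: 28.44 g = 0.0284 kg.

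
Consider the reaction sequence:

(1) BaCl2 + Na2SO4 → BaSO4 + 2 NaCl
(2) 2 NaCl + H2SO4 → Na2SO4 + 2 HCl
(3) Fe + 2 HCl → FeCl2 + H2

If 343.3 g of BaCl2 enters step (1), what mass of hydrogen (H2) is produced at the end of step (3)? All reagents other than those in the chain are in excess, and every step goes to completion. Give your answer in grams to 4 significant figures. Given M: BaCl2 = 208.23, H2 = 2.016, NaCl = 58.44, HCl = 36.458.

3.324 g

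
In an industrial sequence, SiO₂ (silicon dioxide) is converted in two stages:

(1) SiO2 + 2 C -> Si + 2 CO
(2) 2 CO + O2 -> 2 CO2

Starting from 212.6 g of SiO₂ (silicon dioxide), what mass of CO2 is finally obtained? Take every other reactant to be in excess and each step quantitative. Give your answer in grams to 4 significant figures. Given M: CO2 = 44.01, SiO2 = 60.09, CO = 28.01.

n(SiO2) = 212.60 / 60.09 = 3.5380 mol.
Step 1 gives a 1:2 ratio of SiO2 to CO, so n(CO) = 7.0761 mol.
In step 2 the CO:CO2 ratio is 2:2, so n(CO2) = 7.0761 mol.
Mass of CO2 = 7.0761 × 44.01 = 311.42 g.

311.4 g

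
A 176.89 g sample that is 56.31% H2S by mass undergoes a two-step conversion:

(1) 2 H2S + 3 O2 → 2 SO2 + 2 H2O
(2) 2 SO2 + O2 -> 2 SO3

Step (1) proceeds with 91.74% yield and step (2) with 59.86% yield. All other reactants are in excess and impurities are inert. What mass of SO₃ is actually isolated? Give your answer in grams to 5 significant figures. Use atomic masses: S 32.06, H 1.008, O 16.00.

128.51 g

Pure H2S = 176.89 × 0.5631 = 99.6068 g.
M(H2S) = 2(1.008) + 32.06 = 34.076 g/mol.
M(SO3) = 32.06 + 3(16.00) = 80.06 g/mol.
n(H2S) = 99.6068 / 34.076 = 2.92308 mol.
Step 1 (H2S:SO2 = 2:2): theoretical n(SO2) = 2.92308 mol; at 91.74% yield, n(SO2) = 2.68163 mol.
Step 2 (SO2:SO3 = 2:2): theoretical n(SO3) = 2.68163 mol, so theoretical mass = 2.68163 × 80.06 = 214.691 g.
At 59.86% yield, actual mass of SO3 = 214.691 × 0.5986 = 128.514 g.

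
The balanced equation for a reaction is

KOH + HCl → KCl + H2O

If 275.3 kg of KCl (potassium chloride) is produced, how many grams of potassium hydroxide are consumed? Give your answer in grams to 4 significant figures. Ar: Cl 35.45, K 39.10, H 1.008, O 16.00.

207200 g

M(KCl) = 39.10 + 35.45 = 74.55 g/mol.
M(KOH) = 39.10 + 16.00 + 1.008 = 56.108 g/mol.
Convert: 275.3 kg = 275300 g.
n(KCl) = 275300 g / 74.55 g/mol = 3692.8 mol.
From the equation the KCl:KOH mole ratio is 1:1, so n(KOH) = 3692.8 × 1/1 = 3692.8 mol.
Mass of KOH = 3692.8 mol × 56.108 g/mol = 207200 g.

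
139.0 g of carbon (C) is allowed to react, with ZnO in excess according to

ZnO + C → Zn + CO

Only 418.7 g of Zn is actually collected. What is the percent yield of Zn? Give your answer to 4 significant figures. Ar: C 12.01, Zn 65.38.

M(C) = 12.01 g/mol.
M(Zn) = 65.38 g/mol.
n(C) = 139.00 g / 12.01 g/mol = 11.574 mol.
From the equation the C:Zn mole ratio is 1:1, so n(Zn) = 11.574 × 1/1 = 11.574 mol.
Mass of Zn = 11.574 mol × 65.38 g/mol = 756.69 g.
This is the theoretical yield. Percent yield = 418.7 g / 756.69 g × 100% = 55.333%.

55.33 %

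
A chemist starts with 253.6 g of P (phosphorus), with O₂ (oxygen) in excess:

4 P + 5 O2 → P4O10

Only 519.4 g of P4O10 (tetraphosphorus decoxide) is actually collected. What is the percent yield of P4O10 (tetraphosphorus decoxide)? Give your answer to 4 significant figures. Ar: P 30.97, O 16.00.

M(P) = 30.97 g/mol.
M(P4O10) = 4(30.97) + 10(16.00) = 283.88 g/mol.
n(P) = 253.60 g / 30.97 g/mol = 8.1886 mol.
From the equation the P:P4O10 mole ratio is 4:1, so n(P4O10) = 8.1886 × 1/4 = 2.0471 mol.
Mass of P4O10 = 2.0471 mol × 283.88 g/mol = 581.14 g.
This is the theoretical yield. Percent yield = 519.4 g / 581.14 g × 100% = 89.376%.

89.38 %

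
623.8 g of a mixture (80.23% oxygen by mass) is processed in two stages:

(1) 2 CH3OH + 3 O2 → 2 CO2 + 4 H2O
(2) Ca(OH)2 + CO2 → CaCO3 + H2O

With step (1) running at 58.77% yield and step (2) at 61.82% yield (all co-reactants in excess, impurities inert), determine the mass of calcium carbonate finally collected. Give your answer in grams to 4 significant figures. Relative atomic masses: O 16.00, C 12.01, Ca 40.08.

Pure O2 = 623.8 × 0.8023 = 500.47 g.
M(O2) = 2(16.00) = 32.00 g/mol.
M(CaCO3) = 40.08 + 12.01 + 3(16.00) = 100.09 g/mol.
n(O2) = 500.47 / 32.00 = 15.640 mol.
Step 1 (O2:CO2 = 3:2): theoretical n(CO2) = 10.427 mol; at 58.77% yield, n(CO2) = 6.1277 mol.
Step 2 (CO2:CaCO3 = 1:1): theoretical n(CaCO3) = 6.1277 mol, so theoretical mass = 6.1277 × 100.09 = 613.32 g.
At 61.82% yield, actual mass of CaCO3 = 613.32 × 0.6182 = 379.15 g.

379.2 g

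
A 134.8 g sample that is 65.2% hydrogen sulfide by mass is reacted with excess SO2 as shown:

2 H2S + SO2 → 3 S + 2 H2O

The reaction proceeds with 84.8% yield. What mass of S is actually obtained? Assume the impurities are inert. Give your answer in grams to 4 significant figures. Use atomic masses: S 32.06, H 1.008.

105.2 g

Pure H2S available = 134.8 g × 0.652 = 87.890 g.
M(H2S) = 2(1.008) + 32.06 = 34.076 g/mol.
M(S) = 32.06 g/mol.
n(H2S) = 87.890 g / 34.076 g/mol = 2.5792 mol.
From the equation the H2S:S mole ratio is 2:3, so n(S) = 2.5792 × 3/2 = 3.8688 mol.
Mass of S = 3.8688 mol × 32.06 g/mol = 124.03 g.
Actual mass collected = 124.03 g × 0.848 = 105.18 g.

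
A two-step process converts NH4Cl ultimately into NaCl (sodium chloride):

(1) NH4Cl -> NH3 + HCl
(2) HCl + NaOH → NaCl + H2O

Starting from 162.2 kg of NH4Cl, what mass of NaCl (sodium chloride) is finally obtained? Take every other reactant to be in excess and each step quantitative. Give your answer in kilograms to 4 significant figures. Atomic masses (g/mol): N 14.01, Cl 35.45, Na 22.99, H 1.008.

177.2 kg

M(NH4Cl) = 14.01 + 4(1.008) + 35.45 = 53.492 g/mol.
M(NaCl) = 22.99 + 35.45 = 58.44 g/mol.
162.2 kg = 162200 g.
n(NH4Cl) = 162200 / 53.492 = 3032.2 mol.
Step 1 gives a 1:1 ratio of NH4Cl to HCl, so n(HCl) = 3032.2 mol.
In step 2 the HCl:NaCl ratio is 1:1, so n(NaCl) = 3032.2 mol.
Mass of NaCl = 3032.2 × 58.44 = 177200 g = 177.2 kg.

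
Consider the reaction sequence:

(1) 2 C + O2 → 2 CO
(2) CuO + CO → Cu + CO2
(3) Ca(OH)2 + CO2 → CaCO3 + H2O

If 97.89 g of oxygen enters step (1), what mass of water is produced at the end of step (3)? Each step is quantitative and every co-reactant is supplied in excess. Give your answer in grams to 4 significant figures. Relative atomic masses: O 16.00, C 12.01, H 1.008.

M(O2) = 2(16.00) = 32.00 g/mol.
M(H2O) = 2(1.008) + 16.00 = 18.016 g/mol.
n(O2) = 97.89 / 32.00 = 3.0591 mol.
Reaction (1): O2→CO ratio 1:2 ⇒ n(CO) = 6.1181 mol.
Reaction (2): CO→CO2 ratio 1:1 ⇒ n(CO2) = 6.1181 mol.
Reaction (3): CO2→H2O ratio 1:1 ⇒ n(H2O) = 6.1181 mol.
Mass of H2O = 6.1181 × 18.016 = 110.22 g.

110.2 g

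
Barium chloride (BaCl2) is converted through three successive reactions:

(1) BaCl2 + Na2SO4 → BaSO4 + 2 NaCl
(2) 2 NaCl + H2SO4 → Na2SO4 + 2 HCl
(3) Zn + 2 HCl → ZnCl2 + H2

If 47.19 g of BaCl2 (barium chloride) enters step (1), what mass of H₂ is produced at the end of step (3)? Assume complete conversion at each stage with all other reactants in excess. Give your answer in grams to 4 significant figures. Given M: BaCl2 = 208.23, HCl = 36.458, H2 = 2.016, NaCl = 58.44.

0.4569 g

n(BaCl2) = 47.19 / 208.23 = 0.22662 mol.
Reaction (1): BaCl2→NaCl ratio 1:2 ⇒ n(NaCl) = 0.45325 mol.
Reaction (2): NaCl→HCl ratio 2:2 ⇒ n(HCl) = 0.45325 mol.
Reaction (3): HCl→H2 ratio 2:1 ⇒ n(H2) = 0.22662 mol.
Mass of H2 = 0.22662 × 2.016 = 0.45687 g.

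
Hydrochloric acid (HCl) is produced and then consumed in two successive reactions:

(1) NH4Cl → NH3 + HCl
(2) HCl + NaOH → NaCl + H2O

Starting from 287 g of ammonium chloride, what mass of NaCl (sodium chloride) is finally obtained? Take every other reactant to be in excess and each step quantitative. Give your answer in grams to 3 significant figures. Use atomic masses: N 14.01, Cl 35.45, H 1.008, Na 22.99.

314 g

M(NH4Cl) = 14.01 + 4(1.008) + 35.45 = 53.492 g/mol.
M(NaCl) = 22.99 + 35.45 = 58.44 g/mol.
n(NH4Cl) = 287.0 / 53.492 = 5.365 mol.
Step 1 gives a 1:1 ratio of NH4Cl to HCl, so n(HCl) = 5.365 mol.
In step 2 the HCl:NaCl ratio is 1:1, so n(NaCl) = 5.365 mol.
Mass of NaCl = 5.365 × 58.44 = 313.5 g.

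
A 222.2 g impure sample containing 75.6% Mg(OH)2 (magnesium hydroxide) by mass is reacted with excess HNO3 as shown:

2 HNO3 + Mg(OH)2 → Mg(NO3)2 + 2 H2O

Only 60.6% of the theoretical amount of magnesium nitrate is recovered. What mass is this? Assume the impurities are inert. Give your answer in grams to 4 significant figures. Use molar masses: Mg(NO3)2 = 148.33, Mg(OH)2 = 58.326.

Pure Mg(OH)2 available = 222.2 g × 0.756 = 167.98 g.
n(Mg(OH)2) = 167.98 g / 58.326 g/mol = 2.8801 mol.
From the equation the Mg(OH)2:Mg(NO3)2 mole ratio is 1:1, so n(Mg(NO3)2) = 2.8801 × 1/1 = 2.8801 mol.
Mass of Mg(NO3)2 = 2.8801 mol × 148.33 g/mol = 427.20 g.
Actual mass collected = 427.20 g × 0.606 = 258.88 g.

258.9 g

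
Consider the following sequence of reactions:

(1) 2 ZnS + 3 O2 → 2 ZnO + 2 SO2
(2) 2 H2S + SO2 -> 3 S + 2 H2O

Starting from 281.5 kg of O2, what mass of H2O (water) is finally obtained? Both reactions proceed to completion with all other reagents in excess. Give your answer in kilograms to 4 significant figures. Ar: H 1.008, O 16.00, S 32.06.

M(O2) = 2(16.00) = 32.00 g/mol.
M(H2O) = 2(1.008) + 16.00 = 18.016 g/mol.
281.5 kg = 281500 g.
n(O2) = 281500 / 32.00 = 8796.9 mol.
Step 1 gives a 3:2 ratio of O2 to SO2, so n(SO2) = 5864.6 mol.
In step 2 the SO2:H2O ratio is 1:2, so n(H2O) = 11729 mol.
Mass of H2O = 11729 × 18.016 = 211310 g = 211.3 kg.

211.3 kg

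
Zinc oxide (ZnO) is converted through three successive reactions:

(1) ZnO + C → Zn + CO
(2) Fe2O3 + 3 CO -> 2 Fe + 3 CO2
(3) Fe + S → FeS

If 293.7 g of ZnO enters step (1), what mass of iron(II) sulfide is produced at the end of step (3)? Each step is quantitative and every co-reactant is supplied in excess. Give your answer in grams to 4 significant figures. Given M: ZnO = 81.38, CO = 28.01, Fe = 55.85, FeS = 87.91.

211.5 g

n(ZnO) = 293.7 / 81.38 = 3.6090 mol.
Reaction (1): ZnO→CO ratio 1:1 ⇒ n(CO) = 3.6090 mol.
Reaction (2): CO→Fe ratio 3:2 ⇒ n(Fe) = 2.4060 mol.
Reaction (3): Fe→FeS ratio 1:1 ⇒ n(FeS) = 2.4060 mol.
Mass of FeS = 2.4060 × 87.91 = 211.51 g.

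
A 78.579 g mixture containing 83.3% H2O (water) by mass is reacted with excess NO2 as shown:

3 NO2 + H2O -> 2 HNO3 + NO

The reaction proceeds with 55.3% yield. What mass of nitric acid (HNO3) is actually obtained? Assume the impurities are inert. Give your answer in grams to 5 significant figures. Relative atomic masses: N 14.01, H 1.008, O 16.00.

Pure H2O available = 78.579 g × 0.833 = 65.4563 g.
M(H2O) = 2(1.008) + 16.00 = 18.016 g/mol.
M(HNO3) = 1.008 + 14.01 + 3(16.00) = 63.018 g/mol.
n(H2O) = 65.4563 g / 18.016 g/mol = 3.63323 mol.
From the equation the H2O:HNO3 mole ratio is 1:2, so n(HNO3) = 3.63323 × 2/1 = 7.26646 mol.
Mass of HNO3 = 7.26646 mol × 63.018 g/mol = 457.918 g.
Actual mass collected = 457.918 g × 0.553 = 253.229 g.

253.23 g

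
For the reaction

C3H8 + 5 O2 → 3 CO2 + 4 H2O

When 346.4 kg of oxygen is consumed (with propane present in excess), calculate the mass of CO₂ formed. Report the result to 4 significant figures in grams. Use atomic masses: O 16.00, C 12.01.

M(O2) = 2(16.00) = 32.00 g/mol.
M(CO2) = 12.01 + 2(16.00) = 44.01 g/mol.
Convert: 346.4 kg = 346400 g.
n(O2) = 346400 g / 32.00 g/mol = 10825 mol.
From the equation the O2:CO2 mole ratio is 5:3, so n(CO2) = 10825 × 3/5 = 6495.0 mol.
Mass of CO2 = 6495.0 mol × 44.01 g/mol = 285840 g.

285800 g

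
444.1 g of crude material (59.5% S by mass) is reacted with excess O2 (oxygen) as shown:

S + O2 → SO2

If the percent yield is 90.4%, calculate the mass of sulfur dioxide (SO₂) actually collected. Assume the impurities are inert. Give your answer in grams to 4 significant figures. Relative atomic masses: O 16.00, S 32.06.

477.3 g

Pure S available = 444.1 g × 0.595 = 264.24 g.
M(S) = 32.06 g/mol.
M(SO2) = 32.06 + 2(16.00) = 64.06 g/mol.
n(S) = 264.24 g / 32.06 g/mol = 8.2420 mol.
From the equation the S:SO2 mole ratio is 1:1, so n(SO2) = 8.2420 × 1/1 = 8.2420 mol.
Mass of SO2 = 8.2420 mol × 64.06 g/mol = 527.98 g.
Actual mass collected = 527.98 g × 0.904 = 477.30 g.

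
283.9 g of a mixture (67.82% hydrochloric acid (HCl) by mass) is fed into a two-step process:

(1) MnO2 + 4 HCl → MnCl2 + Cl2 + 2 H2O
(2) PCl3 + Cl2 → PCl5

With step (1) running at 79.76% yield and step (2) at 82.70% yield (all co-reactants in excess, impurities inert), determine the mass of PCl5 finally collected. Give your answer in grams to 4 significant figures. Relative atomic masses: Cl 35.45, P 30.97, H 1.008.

Pure HCl = 283.9 × 0.6782 = 192.54 g.
M(HCl) = 1.008 + 35.45 = 36.458 g/mol.
M(PCl5) = 30.97 + 5(35.45) = 208.22 g/mol.
n(HCl) = 192.54 / 36.458 = 5.2812 mol.
Step 1 (HCl:Cl2 = 4:1): theoretical n(Cl2) = 1.3203 mol; at 79.76% yield, n(Cl2) = 1.0531 mol.
Step 2 (Cl2:PCl5 = 1:1): theoretical n(PCl5) = 1.0531 mol, so theoretical mass = 1.0531 × 208.22 = 219.27 g.
At 82.70% yield, actual mass of PCl5 = 219.27 × 0.8270 = 181.34 g.

181.3 g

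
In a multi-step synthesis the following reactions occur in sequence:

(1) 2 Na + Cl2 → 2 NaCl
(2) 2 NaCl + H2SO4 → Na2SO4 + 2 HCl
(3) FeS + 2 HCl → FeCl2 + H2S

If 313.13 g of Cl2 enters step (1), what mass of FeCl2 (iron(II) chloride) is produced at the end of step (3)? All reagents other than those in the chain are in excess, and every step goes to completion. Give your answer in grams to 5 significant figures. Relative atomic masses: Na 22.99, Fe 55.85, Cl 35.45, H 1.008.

M(Cl2) = 2(35.45) = 70.90 g/mol.
M(FeCl2) = 55.85 + 2(35.45) = 126.75 g/mol.
n(Cl2) = 313.13 / 70.90 = 4.41650 mol.
Reaction (1): Cl2→NaCl ratio 1:2 ⇒ n(NaCl) = 8.83300 mol.
Reaction (2): NaCl→HCl ratio 2:2 ⇒ n(HCl) = 8.83300 mol.
Reaction (3): HCl→FeCl2 ratio 2:1 ⇒ n(FeCl2) = 4.41650 mol.
Mass of FeCl2 = 4.41650 × 126.75 = 559.792 g.

559.79 g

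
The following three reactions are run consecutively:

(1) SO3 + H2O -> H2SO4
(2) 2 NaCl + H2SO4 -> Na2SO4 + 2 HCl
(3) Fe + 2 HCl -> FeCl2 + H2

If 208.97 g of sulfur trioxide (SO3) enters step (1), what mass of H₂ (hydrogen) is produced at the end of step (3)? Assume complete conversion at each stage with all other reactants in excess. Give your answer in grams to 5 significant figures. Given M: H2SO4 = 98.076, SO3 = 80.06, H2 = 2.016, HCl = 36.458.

n(SO3) = 208.97 / 80.06 = 2.61017 mol.
Reaction (1): SO3→H2SO4 ratio 1:1 ⇒ n(H2SO4) = 2.61017 mol.
Reaction (2): H2SO4→HCl ratio 1:2 ⇒ n(HCl) = 5.22033 mol.
Reaction (3): HCl→H2 ratio 2:1 ⇒ n(H2) = 2.61017 mol.
Mass of H2 = 2.61017 × 2.016 = 5.26210 g.

5.2621 g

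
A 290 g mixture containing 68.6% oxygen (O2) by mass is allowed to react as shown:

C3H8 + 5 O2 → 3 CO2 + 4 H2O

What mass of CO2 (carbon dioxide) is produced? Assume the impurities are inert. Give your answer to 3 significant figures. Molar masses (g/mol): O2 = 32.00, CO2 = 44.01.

164 g

Mass of pure O2 = 290 g × 0.686 = 198.9 g.
n(O2) = 198.9 g / 32.00 g/mol = 6.217 mol.
From the equation the O2:CO2 mole ratio is 5:3, so n(CO2) = 6.217 × 3/5 = 3.730 mol.
Mass of CO2 = 3.730 mol × 44.01 g/mol = 164.2 g.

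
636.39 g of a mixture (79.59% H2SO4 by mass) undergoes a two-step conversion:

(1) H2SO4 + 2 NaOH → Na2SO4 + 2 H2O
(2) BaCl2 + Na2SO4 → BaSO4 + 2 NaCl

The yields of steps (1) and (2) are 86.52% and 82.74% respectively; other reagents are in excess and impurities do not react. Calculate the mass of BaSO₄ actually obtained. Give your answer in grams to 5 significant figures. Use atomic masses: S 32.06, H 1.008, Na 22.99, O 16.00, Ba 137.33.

862.85 g

Pure H2SO4 = 636.39 × 0.7959 = 506.503 g.
M(H2SO4) = 2(1.008) + 32.06 + 4(16.00) = 98.076 g/mol.
M(BaSO4) = 137.33 + 32.06 + 4(16.00) = 233.39 g/mol.
n(H2SO4) = 506.503 / 98.076 = 5.16439 mol.
Step 1 (H2SO4:Na2SO4 = 1:1): theoretical n(Na2SO4) = 5.16439 mol; at 86.52% yield, n(Na2SO4) = 4.46823 mol.
Step 2 (Na2SO4:BaSO4 = 1:1): theoretical n(BaSO4) = 4.46823 mol, so theoretical mass = 4.46823 × 233.39 = 1042.84 g.
At 82.74% yield, actual mass of BaSO4 = 1042.84 × 0.8274 = 862.846 g.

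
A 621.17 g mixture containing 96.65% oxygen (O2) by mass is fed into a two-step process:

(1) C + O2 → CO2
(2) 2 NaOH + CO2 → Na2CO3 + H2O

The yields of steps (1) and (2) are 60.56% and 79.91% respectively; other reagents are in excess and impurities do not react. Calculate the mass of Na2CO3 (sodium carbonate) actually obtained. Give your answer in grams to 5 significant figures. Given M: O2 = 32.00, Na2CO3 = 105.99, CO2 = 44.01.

962.31 g

Pure O2 = 621.17 × 0.9665 = 600.361 g.
n(O2) = 600.361 / 32.00 = 18.7613 mol.
Step 1 (O2:CO2 = 1:1): theoretical n(CO2) = 18.7613 mol; at 60.56% yield, n(CO2) = 11.3618 mol.
Step 2 (CO2:Na2CO3 = 1:1): theoretical n(Na2CO3) = 11.3618 mol, so theoretical mass = 11.3618 × 105.99 = 1204.24 g.
At 79.91% yield, actual mass of Na2CO3 = 1204.24 × 0.7991 = 962.308 g.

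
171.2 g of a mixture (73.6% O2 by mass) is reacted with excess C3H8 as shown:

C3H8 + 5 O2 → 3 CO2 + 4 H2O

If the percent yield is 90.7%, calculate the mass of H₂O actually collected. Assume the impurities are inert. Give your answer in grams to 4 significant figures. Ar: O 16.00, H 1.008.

51.47 g

Pure O2 available = 171.2 g × 0.736 = 126.00 g.
M(O2) = 2(16.00) = 32.00 g/mol.
M(H2O) = 2(1.008) + 16.00 = 18.016 g/mol.
n(O2) = 126.00 g / 32.00 g/mol = 3.9376 mol.
From the equation the O2:H2O mole ratio is 5:4, so n(H2O) = 3.9376 × 4/5 = 3.1501 mol.
Mass of H2O = 3.1501 mol × 18.016 g/mol = 56.752 g.
Actual mass collected = 56.752 g × 0.907 = 51.474 g.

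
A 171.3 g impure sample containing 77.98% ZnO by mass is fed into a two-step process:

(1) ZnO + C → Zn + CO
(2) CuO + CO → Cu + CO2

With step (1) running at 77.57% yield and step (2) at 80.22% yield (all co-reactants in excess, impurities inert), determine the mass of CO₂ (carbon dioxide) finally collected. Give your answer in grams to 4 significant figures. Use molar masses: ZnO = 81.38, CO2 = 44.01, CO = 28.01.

Pure ZnO = 171.3 × 0.7798 = 133.58 g.
n(ZnO) = 133.58 / 81.38 = 1.6414 mol.
Step 1 (ZnO:CO = 1:1): theoretical n(CO) = 1.6414 mol; at 77.57% yield, n(CO) = 1.2733 mol.
Step 2 (CO:CO2 = 1:1): theoretical n(CO2) = 1.2733 mol, so theoretical mass = 1.2733 × 44.01 = 56.036 g.
At 80.22% yield, actual mass of CO2 = 56.036 × 0.8022 = 44.952 g.

44.95 g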